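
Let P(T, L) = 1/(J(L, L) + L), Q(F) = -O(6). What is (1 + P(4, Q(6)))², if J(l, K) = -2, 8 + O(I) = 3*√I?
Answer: 11/18 - 2*√6/9 ≈ 0.066780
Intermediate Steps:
O(I) = -8 + 3*√I
Q(F) = 8 - 3*√6 (Q(F) = -(-8 + 3*√6) = 8 - 3*√6)
P(T, L) = 1/(-2 + L)
(1 + P(4, Q(6)))² = (1 + 1/(-2 + (8 - 3*√6)))² = (1 + 1/(6 - 3*√6))²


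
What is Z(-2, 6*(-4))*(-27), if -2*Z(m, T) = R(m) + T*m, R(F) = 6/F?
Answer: 1215/2 ≈ 607.50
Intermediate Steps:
Z(m, T) = -3/m - T*m/2 (Z(m, T) = -(6/m + T*m)/2 = -3/m - T*m/2)
Z(-2, 6*(-4))*(-27) = (-3/(-2) - ½*6*(-4)*(-2))*(-27) = (-3*(-½) - ½*(-24)*(-2))*(-27) = (3/2 - 24)*(-27) = -45/2*(-27) = 1215/2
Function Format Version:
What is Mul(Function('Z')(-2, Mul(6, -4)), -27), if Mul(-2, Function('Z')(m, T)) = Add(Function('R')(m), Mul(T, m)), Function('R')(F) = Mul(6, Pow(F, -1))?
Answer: Rational(1215, 2) ≈ 607.50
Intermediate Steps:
Function('Z')(m, T) = Add(Mul(-3, Pow(m, -1)), Mul(Rational(-1, 2), T, m)) (Function('Z')(m, T) = Mul(Rational(-1, 2), Add(Mul(6, Pow(m, -1)), Mul(T, m))) = Add(Mul(-3, Pow(m, -1)), Mul(Rational(-1, 2), T, m)))
Mul(Function('Z')(-2, Mul(6, -4)), -27) = Mul(Add(Mul(-3, Pow(-2, -1)), Mul(Rational(-1, 2), Mul(6, -4), -2)), -27) = Mul(Add(Mul(-3, Rational(-1, 2)), Mul(Rational(-1, 2), -24, -2)), -27) = Mul(Add(Rational(3, 2), -24), -27) = Mul(Rational(-45, 2), -27) = Rational(1215, 2)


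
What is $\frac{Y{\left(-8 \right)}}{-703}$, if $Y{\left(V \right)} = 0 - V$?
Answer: $- \frac{8}{703} \approx -0.01138$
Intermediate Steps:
$Y{\left(V \right)} = - V$
$\frac{Y{\left(-8 \right)}}{-703} = \frac{\left(-1\right) \left(-8\right)}{-703} = 8 \left(- \frac{1}{703}\right) = - \frac{8}{703}$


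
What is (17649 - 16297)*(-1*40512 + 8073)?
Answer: -43857528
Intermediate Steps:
(17649 - 16297)*(-1*40512 + 8073) = 1352*(-40512 + 8073) = 1352*(-32439) = -43857528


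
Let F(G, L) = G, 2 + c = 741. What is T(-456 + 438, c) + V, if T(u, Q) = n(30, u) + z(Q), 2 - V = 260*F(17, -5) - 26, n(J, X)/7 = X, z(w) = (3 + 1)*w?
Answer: -1562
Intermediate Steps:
c = 739 (c = -2 + 741 = 739)
z(w) = 4*w
n(J, X) = 7*X
V = -4392 (V = 2 - (260*17 - 26) = 2 - (4420 - 26) = 2 - 1*4394 = 2 - 4394 = -4392)
T(u, Q) = 4*Q + 7*u (T(u, Q) = 7*u + 4*Q = 4*Q + 7*u)
T(-456 + 438, c) + V = (4*739 + 7*(-456 + 438)) - 4392 = (2956 + 7*(-18)) - 4392 = (2956 - 126) - 4392 = 2830 - 4392 = -1562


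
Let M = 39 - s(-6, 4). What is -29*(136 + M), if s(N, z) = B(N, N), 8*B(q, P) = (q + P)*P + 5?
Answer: -38367/8 ≈ -4795.9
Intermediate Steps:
B(q, P) = 5/8 + P*(P + q)/8 (B(q, P) = ((q + P)*P + 5)/8 = ((P + q)*P + 5)/8 = (P*(P + q) + 5)/8 = (5 + P*(P + q))/8 = 5/8 + P*(P + q)/8)
s(N, z) = 5/8 + N²/4 (s(N, z) = 5/8 + N²/8 + N*N/8 = 5/8 + N²/8 + N²/8 = 5/8 + N²/4)
M = 235/8 (M = 39 - (5/8 + (¼)*(-6)²) = 39 - (5/8 + (¼)*36) = 39 - (5/8 + 9) = 39 - 1*77/8 = 39 - 77/8 = 235/8 ≈ 29.375)
-29*(136 + M) = -29*(136 + 235/8) = -29*1323/8 = -38367/8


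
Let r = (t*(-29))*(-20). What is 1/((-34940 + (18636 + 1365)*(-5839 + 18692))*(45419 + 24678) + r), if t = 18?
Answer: 1/18017586598001 ≈ 5.5501e-14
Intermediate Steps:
r = 10440 (r = (18*(-29))*(-20) = -522*(-20) = 10440)
1/((-34940 + (18636 + 1365)*(-5839 + 18692))*(45419 + 24678) + r) = 1/((-34940 + (18636 + 1365)*(-5839 + 18692))*(45419 + 24678) + 10440) = 1/((-34940 + 20001*12853)*70097 + 10440) = 1/((-34940 + 257072853)*70097 + 10440) = 1/(257037913*70097 + 10440) = 1/(18017586587561 + 10440) = 1/18017586598001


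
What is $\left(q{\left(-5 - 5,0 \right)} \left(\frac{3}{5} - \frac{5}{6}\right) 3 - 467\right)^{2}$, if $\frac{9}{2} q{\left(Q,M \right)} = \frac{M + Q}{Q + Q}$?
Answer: $\frac{1767109369}{8100} \approx 2.1816 \cdot 10^{5}$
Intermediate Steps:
$q{\left(Q,M \right)} = \frac{M + Q}{9 Q}$ ($q{\left(Q,M \right)} = \frac{2 \frac{M + Q}{Q + Q}}{9} = \frac{2 \frac{M + Q}{2 Q}}{9} = \frac{M + Q}{9 Q}$)
$\left(q{\left(-5 - 5,0 \right)} \left(\frac{3}{5} - \frac{5}{6}\right) 3 - 467\right)^{2} = \left(\frac{0 - 10}{9 \left(-5 - 5\right)} \left(\frac{3}{5} - \frac{5}{6}\right) 3 - 467\right)^{2} = \left(\frac{0 - 10}{9 \left(-5 - 5\right)} \left(3 \cdot \frac{1}{5} - \frac{5}{6}\right) 3 - 467\right)^{2} = \left(\frac{0 - 10}{9 \left(-10\right)} \left(\frac{3}{5} - \frac{5}{6}\right) 3 - 467\right)^{2} = \left(\frac{1}{9} \left(- \frac{1}{10}\right) \left(-10\right) \left(- \frac{7}{30}\right) 3 - 467\right)^{2} = \left(\frac{1}{9} \left(- \frac{7}{30}\right) 3 - 467\right)^{2} = \left(\left(- \frac{7}{270}\right) 3 - 467\right)^{2} = \left(- \frac{7}{90} - 467\right)^{2} = \left(- \frac{42037}{90}\right)^{2} = \frac{1767109369}{8100}$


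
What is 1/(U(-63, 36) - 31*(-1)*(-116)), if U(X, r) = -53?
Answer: -1/3649 ≈ -0.00027405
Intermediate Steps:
1/(U(-63, 36) - 31*(-1)*(-116)) = 1/(-53 - 31*(-1)*(-116)) = 1/(-53 + 31*(-116)) = 1/(-53 - 3596) = 1/(-3649) = -1/3649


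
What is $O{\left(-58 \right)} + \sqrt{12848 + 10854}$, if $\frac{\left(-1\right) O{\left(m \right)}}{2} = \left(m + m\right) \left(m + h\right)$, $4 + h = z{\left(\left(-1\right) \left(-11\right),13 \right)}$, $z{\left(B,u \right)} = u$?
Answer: $-11368 + \sqrt{23702} \approx -11214.0$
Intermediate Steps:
$h = 9$ ($h = -4 + 13 = 9$)
$O{\left(m \right)} = - 4 m \left(9 + m\right)$ ($O{\left(m \right)} = - 2 \left(m + m\right) \left(m + 9\right) = - 2 \cdot 2 m \left(9 + m\right) = - 4 m \left(9 + m\right)$)
$O{\left(-58 \right)} + \sqrt{12848 + 10854} = \left(-4\right) \left(-58\right) \left(9 - 58\right) + \sqrt{12848 + 10854} = \left(-4\right) \left(-58\right) \left(-49\right) + \sqrt{23702} = -11368 + \sqrt{23702}$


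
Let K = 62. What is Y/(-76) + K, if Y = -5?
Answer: 4717/76 ≈ 62.066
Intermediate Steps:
Y/(-76) + K = -5/(-76) + 62 = -5*(-1/76) + 62 = 5/76 + 62 = 4717/76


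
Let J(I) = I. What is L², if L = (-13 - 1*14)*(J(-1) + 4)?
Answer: 6561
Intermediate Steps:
L = -81 (L = (-13 - 1*14)*(-1 + 4) = (-13 - 14)*3 = -27*3 = -81)
L² = (-81)² = 6561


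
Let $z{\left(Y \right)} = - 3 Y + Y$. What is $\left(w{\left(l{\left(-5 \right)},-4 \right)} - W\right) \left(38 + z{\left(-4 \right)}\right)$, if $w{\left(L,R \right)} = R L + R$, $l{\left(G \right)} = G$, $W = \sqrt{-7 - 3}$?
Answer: $736 - 46 i \sqrt{10} \approx 736.0 - 145.46 i$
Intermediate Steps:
$W = i \sqrt{10}$ ($W = \sqrt{-10} = i \sqrt{10} \approx 3.1623 i$)
$w{\left(L,R \right)} = R + L R$ ($w{\left(L,R \right)} = L R + R = R + L R$)
$z{\left(Y \right)} = - 2 Y$
$\left(w{\left(l{\left(-5 \right)},-4 \right)} - W\right) \left(38 + z{\left(-4 \right)}\right) = \left(- 4 \left(1 - 5\right) - i \sqrt{10}\right) \left(38 - -8\right) = \left(\left(-4\right) \left(-4\right) - i \sqrt{10}\right) \left(38 + 8\right) = \left(16 - i \sqrt{10}\right) 46 = 736 - 46 i \sqrt{10}$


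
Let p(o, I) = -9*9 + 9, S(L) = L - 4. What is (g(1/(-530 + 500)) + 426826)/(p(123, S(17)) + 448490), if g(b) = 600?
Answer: 213713/224209 ≈ 0.95319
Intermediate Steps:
S(L) = -4 + L
p(o, I) = -72 (p(o, I) = -81 + 9 = -72)
(g(1/(-530 + 500)) + 426826)/(p(123, S(17)) + 448490) = (600 + 426826)/(-72 + 448490) = 427426/448418 = 427426*(1/448418) = 213713/224209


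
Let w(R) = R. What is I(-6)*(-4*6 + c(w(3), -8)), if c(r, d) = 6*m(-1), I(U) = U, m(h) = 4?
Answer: 0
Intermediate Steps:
c(r, d) = 24 (c(r, d) = 6*4 = 24)
I(-6)*(-4*6 + c(w(3), -8)) = -6*(-4*6 + 24) = -6*(-24 + 24) = -6*0 = 0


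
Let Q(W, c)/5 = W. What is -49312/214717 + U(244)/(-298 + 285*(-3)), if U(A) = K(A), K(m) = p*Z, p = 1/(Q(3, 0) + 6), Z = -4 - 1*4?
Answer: -1192273720/5198942721 ≈ -0.22933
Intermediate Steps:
Q(W, c) = 5*W
Z = -8 (Z = -4 - 4 = -8)
p = 1/21 (p = 1/(5*3 + 6) = 1/(15 + 6) = 1/21 ≈ 0.047619)
K(m) = -8/21 (K(m) = (1/21)*(-8) = -8/21)
U(A) = -8/21
-49312/214717 + U(244)/(-298 + 285*(-3)) = -49312/214717 - 8/(21*(-298 + 285*(-3))) = -49312*1/214717 - 8/(21*(-298 - 855)) = -49312/214717 - 8/21/(-1153) = -49312/214717 - 8/21*(-1/1153) = -49312/214717 + 8/24213 = -1192273720/5198942721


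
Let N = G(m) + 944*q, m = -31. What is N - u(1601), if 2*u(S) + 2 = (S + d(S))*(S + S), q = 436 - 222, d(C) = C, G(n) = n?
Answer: -4924416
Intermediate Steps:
q = 214
N = 201985 (N = -31 + 944*214 = -31 + 202016 = 201985)
u(S) = -1 + 2*S² (u(S) = -1 + ((S + S)*(S + S))/2 = -1 + ((2*S)*(2*S))/2 = -1 + (4*S²)/2 = -1 + 2*S²)
N - u(1601) = 201985 - (-1 + 2*1601²) = 201985 - (-1 + 2*2563201) = 201985 - (-1 + 5126402) = 201985 - 1*5126401 = 201985 - 5126401 = -4924416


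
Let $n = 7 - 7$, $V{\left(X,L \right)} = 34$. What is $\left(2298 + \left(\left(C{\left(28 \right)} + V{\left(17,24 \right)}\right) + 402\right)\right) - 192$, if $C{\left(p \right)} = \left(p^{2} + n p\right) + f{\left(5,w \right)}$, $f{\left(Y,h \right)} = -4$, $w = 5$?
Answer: $3322$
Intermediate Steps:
$n = 0$
$C{\left(p \right)} = -4 + p^{2}$ ($C{\left(p \right)} = \left(p^{2} + 0 p\right) - 4 = \left(p^{2} + 0\right) - 4 = p^{2} - 4 = -4 + p^{2}$)
$\left(2298 + \left(\left(C{\left(28 \right)} + V{\left(17,24 \right)}\right) + 402\right)\right) - 192 = \left(2298 + \left(\left(\left(-4 + 28^{2}\right) + 34\right) + 402\right)\right) - 192 = \left(2298 + \left(\left(\left(-4 + 784\right) + 34\right) + 402\right)\right) - 192 = \left(2298 + \left(\left(780 + 34\right) + 402\right)\right) - 192 = \left(2298 + \left(814 + 402\right)\right) - 192 = \left(2298 + 1216\right) - 192 = 3514 - 192 = 3322$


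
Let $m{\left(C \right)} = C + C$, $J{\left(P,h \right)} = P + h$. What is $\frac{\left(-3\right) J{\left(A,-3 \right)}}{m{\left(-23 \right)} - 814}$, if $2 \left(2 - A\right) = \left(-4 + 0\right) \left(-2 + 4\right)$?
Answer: $\frac{9}{860} \approx 0.010465$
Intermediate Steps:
$A = 6$ ($A = 2 - \frac{\left(-4 + 0\right) \left(-2 + 4\right)}{2} = 2 - \frac{\left(-4\right) 2}{2} = 2 - -4 = 2 + 4 = 6$)
$m{\left(C \right)} = 2 C$
$\frac{\left(-3\right) J{\left(A,-3 \right)}}{m{\left(-23 \right)} - 814} = \frac{\left(-3\right) \left(6 - 3\right)}{2 \left(-23\right) - 814} = \frac{\left(-3\right) 3}{-46 - 814} = \frac{1}{-860} \left(-9\right) = \left(- \frac{1}{860}\right) \left(-9\right) = \frac{9}{860}$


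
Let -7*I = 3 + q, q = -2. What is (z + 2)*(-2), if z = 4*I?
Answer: -20/7 ≈ -2.8571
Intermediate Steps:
I = -1/7 (I = -(3 - 2)/7 = -1/7*1 = -1/7 ≈ -0.14286)
z = -4/7 (z = 4*(-1/7) = -4/7 ≈ -0.57143)
(z + 2)*(-2) = (-4/7 + 2)*(-2) = (10/7)*(-2) = -20/7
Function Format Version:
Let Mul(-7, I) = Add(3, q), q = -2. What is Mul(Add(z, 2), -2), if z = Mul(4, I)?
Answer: Rational(-20, 7) ≈ -2.8571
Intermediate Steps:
I = Rational(-1, 7) (I = Mul(Rational(-1, 7), Add(3, -2)) = Mul(Rational(-1, 7), 1) = Rational(-1, 7) ≈ -0.14286)
z = Rational(-4, 7) (z = Mul(4, Rational(-1, 7)) = Rational(-4, 7) ≈ -0.57143)
Mul(Add(z, 2), -2) = Mul(Add(Rational(-4, 7), 2), -2) = Mul(Rational(10, 7), -2) = Rational(-20, 7)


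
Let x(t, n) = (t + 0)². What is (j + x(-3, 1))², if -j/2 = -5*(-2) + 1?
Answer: 169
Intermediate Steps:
x(t, n) = t²
j = -22 (j = -2*(-5*(-2) + 1) = -2*(10 + 1) = -2*11 = -22)
(j + x(-3, 1))² = (-22 + (-3)²)² = (-22 + 9)² = (-13)² = 169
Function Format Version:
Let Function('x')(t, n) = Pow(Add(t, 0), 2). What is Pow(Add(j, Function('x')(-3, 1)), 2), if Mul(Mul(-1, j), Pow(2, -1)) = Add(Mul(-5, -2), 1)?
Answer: 169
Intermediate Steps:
Function('x')(t, n) = Pow(t, 2)
j = -22 (j = Mul(-2, Add(Mul(-5, -2), 1)) = Mul(-2, Add(10, 1)) = Mul(-2, 11) = -22)
Pow(Add(j, Function('x')(-3, 1)), 2) = Pow(Add(-22, Pow(-3, 2)), 2) = Pow(Add(-22, 9), 2) = Pow(-13, 2) = 169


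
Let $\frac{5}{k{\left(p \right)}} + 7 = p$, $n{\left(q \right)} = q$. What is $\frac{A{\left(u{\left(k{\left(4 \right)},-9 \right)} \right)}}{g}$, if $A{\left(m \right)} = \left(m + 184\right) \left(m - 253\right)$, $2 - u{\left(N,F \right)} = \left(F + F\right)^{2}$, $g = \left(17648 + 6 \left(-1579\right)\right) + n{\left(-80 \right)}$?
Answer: $\frac{13225}{1349} \approx 9.8036$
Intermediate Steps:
$g = 8094$ ($g = \left(17648 + 6 \left(-1579\right)\right) - 80 = \left(17648 - 9474\right) - 80 = 8174 - 80 = 8094$)
$k{\left(p \right)} = \frac{5}{-7 + p}$
$u{\left(N,F \right)} = 2 - 4 F^{2}$ ($u{\left(N,F \right)} = 2 - \left(F + F\right)^{2} = 2 - \left(2 F\right)^{2} = 2 - 4 F^{2}$)
$A{\left(m \right)} = \left(-253 + m\right) \left(184 + m\right)$ ($A{\left(m \right)} = \left(184 + m\right) \left(-253 + m\right) = \left(-253 + m\right) \left(184 + m\right)$)
$\frac{A{\left(u{\left(k{\left(4 \right)},-9 \right)} \right)}}{g} = \frac{-46552 + \left(2 - 4 \left(-9\right)^{2}\right)^{2} - 69 \left(2 - 4 \left(-9\right)^{2}\right)}{8094} = \left(-46552 + \left(2 - 324\right)^{2} - 69 \left(2 - 324\right)\right) \frac{1}{8094} = \left(-46552 + \left(-322\right)^{2} - -22218\right) \frac{1}{8094} = \left(-46552 + 103684 + 22218\right) \frac{1}{8094} = 79350 \cdot \frac{1}{8094} = \frac{13225}{1349}$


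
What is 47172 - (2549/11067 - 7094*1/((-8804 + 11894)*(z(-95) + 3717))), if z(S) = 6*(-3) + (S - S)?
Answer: 994497384710258/21082468995 ≈ 47172.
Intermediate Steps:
z(S) = -18 (z(S) = -18 + 0 = -18)
47172 - (2549/11067 - 7094*1/((-8804 + 11894)*(z(-95) + 3717))) = 47172 - (2549/11067 - 7094*1/((-8804 + 11894)*(-18 + 3717))) = 47172 - (2549*(1/11067) - 7094/(3090*3699)) = 47172 - (2549/11067 - 7094/11429910) = 47172 - (2549/11067 - 7094*1/11429910) = 47172 - (2549/11067 - 3547/5714955) = 47172 - 1*4842721882/21082468995 = 47172 - 4842721882/21082468995 = 994497384710258/21082468995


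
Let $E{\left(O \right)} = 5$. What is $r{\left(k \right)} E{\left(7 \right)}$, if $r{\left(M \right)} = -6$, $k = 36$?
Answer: $-30$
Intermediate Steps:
$r{\left(k \right)} E{\left(7 \right)} = \left(-6\right) 5 = -30$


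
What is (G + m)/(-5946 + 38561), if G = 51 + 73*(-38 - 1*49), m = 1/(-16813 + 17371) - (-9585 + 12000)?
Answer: -4862969/18199170 ≈ -0.26721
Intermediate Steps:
m = -1347569/558 (m = 1/558 - 1*2415 = 1/558 - 2415 = -1347569/558 ≈ -2415.0)
G = -6300 (G = 51 + 73*(-38 - 49) = 51 + 73*(-87) = 51 - 6351 = -6300)
(G + m)/(-5946 + 38561) = (-6300 - 1347569/558)/(-5946 + 38561) = -4862969/558/32615 = -4862969/558*1/32615 = -4862969/18199170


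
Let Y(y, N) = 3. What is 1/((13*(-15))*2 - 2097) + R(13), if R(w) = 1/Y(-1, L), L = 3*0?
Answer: 276/829 ≈ 0.33293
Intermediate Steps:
L = 0
R(w) = ⅓ (R(w) = 1/3 = ⅓)
1/((13*(-15))*2 - 2097) + R(13) = 1/((13*(-15))*2 - 2097) + ⅓ = 1/(-195*2 - 2097) + ⅓ = 1/(-390 - 2097) + ⅓ = 1/(-2487) + ⅓ = -1/2487 + ⅓ = 276/829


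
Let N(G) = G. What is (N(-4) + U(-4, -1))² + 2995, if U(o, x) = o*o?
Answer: 3139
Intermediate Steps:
U(o, x) = o²
(N(-4) + U(-4, -1))² + 2995 = (-4 + (-4)²)² + 2995 = (-4 + 16)² + 2995 = 12² + 2995 = 144 + 2995 = 3139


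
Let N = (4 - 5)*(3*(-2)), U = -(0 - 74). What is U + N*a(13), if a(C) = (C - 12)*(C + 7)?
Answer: 194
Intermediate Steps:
a(C) = (-12 + C)*(7 + C)
U = 74 (U = -1*(-74) = 74)
N = 6 (N = -1*(-6) = 6)
U + N*a(13) = 74 + 6*(-84 + 13² - 5*13) = 74 + 6*(-84 + 169 - 65) = 74 + 6*20 = 74 + 120 = 194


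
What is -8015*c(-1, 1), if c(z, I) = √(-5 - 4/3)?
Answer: -8015*I*√57/3 ≈ -20171.0*I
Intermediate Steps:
c(z, I) = I*√57/3 (c(z, I) = √(-5 - 4*⅓) = √(-5 - 4/3) = √(-19/3) = I*√57/3)
-8015*c(-1, 1) = -8015*I*√57/3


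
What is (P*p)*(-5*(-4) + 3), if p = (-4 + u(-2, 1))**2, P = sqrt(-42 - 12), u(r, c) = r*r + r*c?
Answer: 276*I*sqrt(6) ≈ 676.06*I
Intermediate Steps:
u(r, c) = r**2 + c*r
P = 3*I*sqrt(6) (P = sqrt(-54) = 3*I*sqrt(6) ≈ 7.3485*I)
p = 4 (p = (-4 - 2*(1 - 2))**2 = (-4 - 2*(-1))**2 = (-4 + 2)**2 = (-2)**2 = 4)
(P*p)*(-5*(-4) + 3) = ((3*I*sqrt(6))*4)*(-5*(-4) + 3) = (12*I*sqrt(6))*(20 + 3) = (12*I*sqrt(6))*23 = 276*I*sqrt(6)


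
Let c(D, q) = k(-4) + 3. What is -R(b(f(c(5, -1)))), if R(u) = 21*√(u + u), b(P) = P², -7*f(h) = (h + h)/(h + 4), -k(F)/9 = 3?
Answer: -36*√2/5 ≈ -10.182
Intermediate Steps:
k(F) = -27 (k(F) = -9*3 = -27)
c(D, q) = -24 (c(D, q) = -27 + 3 = -24)
f(h) = -2*h/(7*(4 + h)) (f(h) = -(h + h)/(7*(h + 4)) = -2*h/(7*(4 + h)))
R(u) = 21*√2*√u (R(u) = 21*√(2*u) = 21*(√2*√u) = 21*√2*√u)
-R(b(f(c(5, -1)))) = -21*√2*√((-2*(-24)/(28 + 7*(-24)))²) = -21*√2*√((-2*(-24)/(28 - 168))²) = -21*√2*√((-2*(-24)/(-140))²) = -21*√2*√((-2*(-24)*(-1/140))²) = -21*√2*√((-12/35)²) = -21*√2*√(144/1225) = -21*√2*12/35 = -36*√2/5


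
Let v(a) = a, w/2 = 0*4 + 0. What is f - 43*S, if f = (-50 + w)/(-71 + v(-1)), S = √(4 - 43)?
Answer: 25/36 - 43*I*√39 ≈ 0.69444 - 268.54*I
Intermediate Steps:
w = 0 (w = 2*(0*4 + 0) = 2*(0 + 0) = 2*0 = 0)
S = I*√39 (S = √(-39) = I*√39 ≈ 6.245*I)
f = 25/36 (f = (-50 + 0)/(-71 - 1) = -50/(-72) = -50*(-1/72) = 25/36 ≈ 0.69444)
f - 43*S = 25/36 - 43*I*√39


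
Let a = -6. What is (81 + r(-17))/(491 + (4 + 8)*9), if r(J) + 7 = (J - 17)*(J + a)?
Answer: 856/599 ≈ 1.4290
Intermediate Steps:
r(J) = -7 + (-17 + J)*(-6 + J) (r(J) = -7 + (J - 17)*(J - 6) = -7 + (-17 + J)*(-6 + J))
(81 + r(-17))/(491 + (4 + 8)*9) = (81 + (95 + (-17)² - 23*(-17)))/(491 + (4 + 8)*9) = (81 + (95 + 289 + 391))/(491 + 12*9) = (81 + 775)/(491 + 108) = 856/599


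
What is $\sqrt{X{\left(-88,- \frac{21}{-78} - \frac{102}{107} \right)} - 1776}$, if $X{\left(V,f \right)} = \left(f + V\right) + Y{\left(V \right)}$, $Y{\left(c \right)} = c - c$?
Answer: $\frac{i \sqrt{14431766882}}{2782} \approx 43.182 i$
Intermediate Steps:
$Y{\left(c \right)} = 0$
$X{\left(V,f \right)} = V + f$ ($X{\left(V,f \right)} = \left(f + V\right) + 0 = \left(V + f\right) + 0 = V + f$)
$\sqrt{X{\left(-88,- \frac{21}{-78} - \frac{102}{107} \right)} - 1776} = \sqrt{\left(-88 - \left(- \frac{7}{26} + \frac{102}{107}\right)\right) - 1776} = \sqrt{\left(-88 - \frac{1903}{2782}\right) - 1776} = \sqrt{- \frac{246719}{2782} - 1776} = \sqrt{- \frac{5187551}{2782}} = \frac{i \sqrt{14431766882}}{2782}$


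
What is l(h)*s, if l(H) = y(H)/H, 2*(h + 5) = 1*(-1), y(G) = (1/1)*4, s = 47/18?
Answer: -188/99 ≈ -1.8990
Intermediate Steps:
s = 47/18 (s = 47*(1/18) = 47/18 ≈ 2.6111)
y(G) = 4 (y(G) = (1*1)*4 = 1*4 = 4)
h = -11/2 (h = -5 + (1*(-1))/2 = -5 + (1/2)*(-1) = -5 - 1/2 = -11/2 ≈ -5.5000)
l(H) = 4/H
l(h)*s = (4/(-11/2))*(47/18) = (4*(-2/11))*(47/18) = -8/11*47/18 = -188/99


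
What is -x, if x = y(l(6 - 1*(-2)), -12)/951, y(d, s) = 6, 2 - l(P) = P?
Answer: -2/317 ≈ -0.0063092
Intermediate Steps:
l(P) = 2 - P
x = 2/317 (x = 6/951 = 6*(1/951) = 2/317 ≈ 0.0063092)
-x = -1*2/317 = -2/317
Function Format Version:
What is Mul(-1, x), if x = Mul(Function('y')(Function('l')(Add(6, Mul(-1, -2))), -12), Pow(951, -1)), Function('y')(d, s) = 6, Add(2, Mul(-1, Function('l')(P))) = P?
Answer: Rational(-2, 317) ≈ -0.0063092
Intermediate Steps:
Function('l')(P) = Add(2, Mul(-1, P))
x = Rational(2, 317) (x = Mul(6, Pow(951, -1)) = Mul(6, Rational(1, 951)) = Rational(2, 317) ≈ 0.0063092)
Mul(-1, x) = Mul(-1, Rational(2, 317)) = Rational(-2, 317)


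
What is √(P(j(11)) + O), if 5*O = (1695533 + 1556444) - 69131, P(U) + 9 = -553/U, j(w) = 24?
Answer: √2291533770/60 ≈ 797.83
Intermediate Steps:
P(U) = -9 - 553/U
O = 3182846/5 (O = ((1695533 + 1556444) - 69131)/5 = (3251977 - 69131)/5 = (⅕)*3182846 = 3182846/5 ≈ 6.3657e+5)
√(P(j(11)) + O) = √((-9 - 553/24) + 3182846/5) = √(-769/24 + 3182846/5) = √(76384459/120) = √2291533770/60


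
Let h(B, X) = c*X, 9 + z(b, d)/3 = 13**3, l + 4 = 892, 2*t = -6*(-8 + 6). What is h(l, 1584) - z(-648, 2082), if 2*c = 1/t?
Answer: -6432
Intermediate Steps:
t = 6 (t = (-6*(-8 + 6))/2 = (-6*(-2))/2 = (1/2)*12 = 6)
l = 888 (l = -4 + 892 = 888)
z(b, d) = 6564 (z(b, d) = -27 + 3*13**3 = -27 + 3*2197 = -27 + 6591 = 6564)
c = 1/12 (c = (1/2)/6 = (1/2)*(1/6) = 1/12 ≈ 0.083333)
h(B, X) = X/12
h(l, 1584) - z(-648, 2082) = (1/12)*1584 - 1*6564 = 132 - 6564 = -6432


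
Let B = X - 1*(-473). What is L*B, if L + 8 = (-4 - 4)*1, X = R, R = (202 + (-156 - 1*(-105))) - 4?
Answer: -9920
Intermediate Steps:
R = 147 (R = (202 + (-156 + 105)) - 4 = (202 - 51) - 4 = 151 - 4 = 147)
X = 147
L = -16 (L = -8 + (-4 - 4)*1 = -8 - 8*1 = -8 - 8 = -16)
B = 620 (B = 147 - 1*(-473) = 147 + 473 = 620)
L*B = -16*620 = -9920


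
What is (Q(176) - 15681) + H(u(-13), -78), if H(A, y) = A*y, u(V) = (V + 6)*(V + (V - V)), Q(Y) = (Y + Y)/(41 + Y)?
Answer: -4942691/217 ≈ -22777.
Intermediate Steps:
Q(Y) = 2*Y/(41 + Y) (Q(Y) = (2*Y)/(41 + Y) = 2*Y/(41 + Y))
u(V) = V*(6 + V) (u(V) = (6 + V)*(V + 0) = (6 + V)*V = V*(6 + V))
(Q(176) - 15681) + H(u(-13), -78) = (2*176/(41 + 176) - 15681) - 13*(6 - 13)*(-78) = (2*176/217 - 15681) - 13*(-7)*(-78) = (2*176*(1/217) - 15681) + 91*(-78) = (352/217 - 15681) - 7098 = -3402425/217 - 7098 = -4942691/217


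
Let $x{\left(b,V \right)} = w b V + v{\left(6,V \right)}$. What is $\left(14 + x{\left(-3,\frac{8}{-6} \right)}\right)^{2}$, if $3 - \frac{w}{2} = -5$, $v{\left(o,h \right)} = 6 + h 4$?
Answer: $\frac{55696}{9} \approx 6188.4$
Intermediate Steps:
$v{\left(o,h \right)} = 6 + 4 h$
$w = 16$ ($w = 6 - -10 = 6 + 10 = 16$)
$x{\left(b,V \right)} = 6 + 4 V + 16 V b$ ($x{\left(b,V \right)} = 16 b V + \left(6 + 4 V\right) = 16 V b + \left(6 + 4 V\right) = 6 + 4 V + 16 V b$)
$\left(14 + x{\left(-3,\frac{8}{-6} \right)}\right)^{2} = \left(14 + \left(6 + 4 \frac{8}{-6} + 16 \frac{8}{-6} \left(-3\right)\right)\right)^{2} = \left(14 + \left(6 + 4 \cdot 8 \left(- \frac{1}{6}\right) + 16 \cdot 8 \left(- \frac{1}{6}\right) \left(-3\right)\right)\right)^{2} = \left(14 + \left(6 + 4 \left(- \frac{4}{3}\right) + 16 \left(- \frac{4}{3}\right) \left(-3\right)\right)\right)^{2} = \left(14 + \left(6 - \frac{16}{3} + 64\right)\right)^{2} = \left(14 + \frac{194}{3}\right)^{2} = \left(\frac{236}{3}\right)^{2} = \frac{55696}{9}$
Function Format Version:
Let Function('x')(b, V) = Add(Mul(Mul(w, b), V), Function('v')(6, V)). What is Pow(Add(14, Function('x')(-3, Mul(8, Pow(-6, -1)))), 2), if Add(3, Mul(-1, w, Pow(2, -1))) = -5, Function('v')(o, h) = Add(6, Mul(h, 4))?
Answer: Rational(55696, 9) ≈ 6188.4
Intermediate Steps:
Function('v')(o, h) = Add(6, Mul(4, h))
w = 16 (w = Add(6, Mul(-2, -5)) = Add(6, 10) = 16)
Function('x')(b, V) = Add(6, Mul(4, V), Mul(16, V, b)) (Function('x')(b, V) = Add(Mul(Mul(16, b), V), Add(6, Mul(4, V))) = Add(Mul(16, V, b), Add(6, Mul(4, V))) = Add(6, Mul(4, V), Mul(16, V, b)))
Pow(Add(14, Function('x')(-3, Mul(8, Pow(-6, -1)))), 2) = Pow(Add(14, Add(6, Mul(4, Mul(8, Pow(-6, -1))), Mul(16, Mul(8, Pow(-6, -1)), -3))), 2) = Pow(Add(14, Add(6, Mul(4, Mul(8, Rational(-1, 6))), Mul(16, Mul(8, Rational(-1, 6)), -3))), 2) = Pow(Add(14, Add(6, Mul(4, Rational(-4, 3)), Mul(16, Rational(-4, 3), -3))), 2) = Pow(Add(14, Add(6, Rational(-16, 3), 64)), 2) = Pow(Add(14, Rational(194, 3)), 2) = Pow(Rational(236, 3), 2) = Rational(55696, 9)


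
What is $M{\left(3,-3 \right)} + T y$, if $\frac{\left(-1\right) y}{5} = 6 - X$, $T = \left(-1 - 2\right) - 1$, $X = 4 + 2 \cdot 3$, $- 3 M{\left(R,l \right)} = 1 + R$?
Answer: $- \frac{244}{3} \approx -81.333$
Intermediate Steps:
$M{\left(R,l \right)} = - \frac{1}{3} - \frac{R}{3}$ ($M{\left(R,l \right)} = - \frac{1 + R}{3} = - \frac{1}{3} - \frac{R}{3}$)
$X = 10$ ($X = 4 + 6 = 10$)
$T = -4$ ($T = -3 - 1 = -4$)
$y = 20$ ($y = - 5 \left(6 - 10\right) = \left(-5\right) \left(-4\right) = 20$)
$M{\left(3,-3 \right)} + T y = \left(- \frac{1}{3} - 1\right) - 80 = - \frac{4}{3} - 80 = - \frac{244}{3}$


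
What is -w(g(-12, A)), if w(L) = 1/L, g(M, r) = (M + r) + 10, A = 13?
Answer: -1/11 ≈ -0.090909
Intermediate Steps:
g(M, r) = 10 + M + r
-w(g(-12, A)) = -1/(10 - 12 + 13) = -1/11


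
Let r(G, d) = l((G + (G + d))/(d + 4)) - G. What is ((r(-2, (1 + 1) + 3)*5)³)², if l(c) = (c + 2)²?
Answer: 319764435325232640625/282429536481 ≈ 1.1322e+9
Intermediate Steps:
l(c) = (2 + c)²
r(G, d) = (2 + (d + 2*G)/(4 + d))² - G (r(G, d) = (2 + (G + (G + d))/(d + 4))² - G = (2 + (d + 2*G)/(4 + d))² - G)
((r(-2, (1 + 1) + 3)*5)³)² = (((-1*(-2) + (8 + 2*(-2) + 3*((1 + 1) + 3))²/(4 + ((1 + 1) + 3))²)*5)³)² = (((2 + (8 - 4 + 3*(2 + 3))²/(4 + (2 + 3))²)*5)³)² = (((2 + (8 - 4 + 3*5)²/(4 + 5)²)*5)³)² = (((2 + (8 - 4 + 15)²/9²)*5)³)² = (((2 + (1/81)*19²)*5)³)² = (((2 + (1/81)*361)*5)³)² = (((2 + 361/81)*5)³)² = (((523/81)*5)³)² = ((2615/81)³)² = (17881958375/531441)² = 319764435325232640625/282429536481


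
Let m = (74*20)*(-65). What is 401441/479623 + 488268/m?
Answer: -48891484691/11534933150 ≈ -4.2386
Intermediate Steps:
m = -96200 (m = 1480*(-65) = -96200)
401441/479623 + 488268/m = 401441/479623 + 488268/(-96200) = 401441*(1/479623) + 488268*(-1/96200) = 401441/479623 - 122067/24050 = -48891484691/11534933150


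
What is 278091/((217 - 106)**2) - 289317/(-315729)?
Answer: 3383928448/144077667 ≈ 23.487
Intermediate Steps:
278091/((217 - 106)**2) - 289317/(-315729) = 278091/(111**2) - 289317*(-1/315729) = 278091/12321 + 96439/105243 = 278091*(1/12321) + 96439/105243 = 30899/1369 + 96439/105243 = 3383928448/144077667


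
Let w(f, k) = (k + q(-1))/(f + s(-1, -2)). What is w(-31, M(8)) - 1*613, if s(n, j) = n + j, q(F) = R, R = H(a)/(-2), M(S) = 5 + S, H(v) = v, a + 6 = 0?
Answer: -10429/17 ≈ -613.47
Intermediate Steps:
a = -6 (a = -6 + 0 = -6)
R = 3 (R = -6/(-2) = -6*(-½) = 3)
q(F) = 3
s(n, j) = j + n
w(f, k) = (3 + k)/(-3 + f) (w(f, k) = (k + 3)/(f + (-2 - 1)) = (3 + k)/(f - 3) = (3 + k)/(-3 + f))
w(-31, M(8)) - 1*613 = (3 + (5 + 8))/(-3 - 31) - 1*613 = (3 + 13)/(-34) - 613 = -1/34*16 - 613 = -8/17 - 613 = -10429/17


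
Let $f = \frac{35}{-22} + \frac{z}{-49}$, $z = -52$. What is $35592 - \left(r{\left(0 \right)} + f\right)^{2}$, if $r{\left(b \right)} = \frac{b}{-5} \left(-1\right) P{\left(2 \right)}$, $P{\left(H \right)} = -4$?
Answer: $\frac{41360567687}{1162084} \approx 35592.0$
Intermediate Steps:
$f = - \frac{571}{1078}$ ($f = \frac{35}{-22} - \frac{52}{-49} = 35 \left(- \frac{1}{22}\right) - - \frac{52}{49} = - \frac{35}{22} + \frac{52}{49} = - \frac{571}{1078} \approx -0.52968$)
$r{\left(b \right)} = - \frac{4 b}{5}$ ($r{\left(b \right)} = \frac{b}{-5} \left(-1\right) \left(-4\right) = b \left(- \frac{1}{5}\right) \left(-1\right) \left(-4\right) = - \frac{b}{5} \left(-1\right) \left(-4\right) = \frac{b}{5} \left(-4\right) = - \frac{4 b}{5}$)
$35592 - \left(r{\left(0 \right)} + f\right)^{2} = 35592 - \left(\left(- \frac{4}{5}\right) 0 - \frac{571}{1078}\right)^{2} = 35592 - \left(0 - \frac{571}{1078}\right)^{2} = 35592 - \left(- \frac{571}{1078}\right)^{2} = 35592 - \frac{326041}{1162084} = \frac{41360567687}{1162084}$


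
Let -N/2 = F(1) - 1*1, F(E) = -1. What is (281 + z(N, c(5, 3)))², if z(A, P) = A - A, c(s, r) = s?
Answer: 78961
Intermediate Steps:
N = 4 (N = -2*(-1 - 1*1) = -2*(-1 - 1) = -2*(-2) = 4)
z(A, P) = 0
(281 + z(N, c(5, 3)))² = (281 + 0)² = 281² = 78961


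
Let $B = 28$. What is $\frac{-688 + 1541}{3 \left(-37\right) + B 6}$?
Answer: $\frac{853}{57} \approx 14.965$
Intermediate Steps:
$\frac{-688 + 1541}{3 \left(-37\right) + B 6} = \frac{-688 + 1541}{3 \left(-37\right) + 28 \cdot 6} = \frac{853}{-111 + 168} = \frac{853}{57}$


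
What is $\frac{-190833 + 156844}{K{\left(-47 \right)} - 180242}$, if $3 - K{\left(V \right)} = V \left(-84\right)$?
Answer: $\frac{33989}{184187} \approx 0.18454$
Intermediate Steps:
$K{\left(V \right)} = 3 + 84 V$ ($K{\left(V \right)} = 3 - V \left(-84\right) = 3 - - 84 V = 3 + 84 V$)
$\frac{-190833 + 156844}{K{\left(-47 \right)} - 180242} = \frac{-190833 + 156844}{\left(3 + 84 \left(-47\right)\right) - 180242} = - \frac{33989}{\left(3 - 3948\right) - 180242} = - \frac{33989}{-3945 - 180242} = - \frac{33989}{-184187} = \left(-33989\right) \left(- \frac{1}{184187}\right) = \frac{33989}{184187}$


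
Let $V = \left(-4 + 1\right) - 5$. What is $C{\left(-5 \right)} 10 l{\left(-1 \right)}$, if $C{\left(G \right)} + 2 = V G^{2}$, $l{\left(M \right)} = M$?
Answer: $2020$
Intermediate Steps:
$V = -8$ ($V = -3 - 5 = -8$)
$C{\left(G \right)} = -2 - 8 G^{2}$
$C{\left(-5 \right)} 10 l{\left(-1 \right)} = \left(-2 - 8 \left(-5\right)^{2}\right) 10 \left(-1\right) = \left(-2 - 200\right) 10 \left(-1\right) = \left(-202\right) 10 \left(-1\right) = \left(-2020\right) \left(-1\right) = 2020$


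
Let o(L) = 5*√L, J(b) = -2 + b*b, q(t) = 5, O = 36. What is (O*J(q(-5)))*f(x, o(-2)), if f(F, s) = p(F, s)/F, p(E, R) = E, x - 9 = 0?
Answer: 828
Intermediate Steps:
x = 9 (x = 9 + 0 = 9)
J(b) = -2 + b²
f(F, s) = 1 (f(F, s) = F/F = 1)
(O*J(q(-5)))*f(x, o(-2)) = (36*(-2 + 5²))*1 = (36*(-2 + 25))*1 = (36*23)*1 = 828*1 = 828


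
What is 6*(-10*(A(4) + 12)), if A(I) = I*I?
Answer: -1680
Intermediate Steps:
A(I) = I**2
6*(-10*(A(4) + 12)) = 6*(-10*(4**2 + 12)) = 6*(-10*(16 + 12)) = 6*(-10*28) = 6*(-280) = -1680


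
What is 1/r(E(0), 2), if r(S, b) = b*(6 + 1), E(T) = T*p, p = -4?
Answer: 1/14 ≈ 0.071429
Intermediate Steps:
E(T) = -4*T (E(T) = T*(-4) = -4*T)
r(S, b) = 7*b (r(S, b) = b*7 = 7*b)
1/r(E(0), 2) = 1/(7*2) = 1/14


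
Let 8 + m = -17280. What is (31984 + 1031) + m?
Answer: 15727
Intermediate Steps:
m = -17288 (m = -8 - 17280 = -17288)
(31984 + 1031) + m = (31984 + 1031) - 17288 = 33015 - 17288 = 15727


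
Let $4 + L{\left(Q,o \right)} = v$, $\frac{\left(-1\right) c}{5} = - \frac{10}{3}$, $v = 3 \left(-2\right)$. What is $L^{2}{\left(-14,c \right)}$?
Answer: $100$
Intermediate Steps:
$v = -6$
$c = \frac{50}{3}$ ($c = - 5 \left(- \frac{10}{3}\right) = - 5 \left(\left(-10\right) \frac{1}{3}\right) = \left(-5\right) \left(- \frac{10}{3}\right) = \frac{50}{3} \approx 16.667$)
$L{\left(Q,o \right)} = -10$ ($L{\left(Q,o \right)} = -4 - 6 = -10$)
$L^{2}{\left(-14,c \right)} = \left(-10\right)^{2} = 100$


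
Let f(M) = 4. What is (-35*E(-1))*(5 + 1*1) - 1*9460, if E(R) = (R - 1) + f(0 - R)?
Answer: -9880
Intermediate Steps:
E(R) = 3 + R (E(R) = (R - 1) + 4 = (-1 + R) + 4 = 3 + R)
(-35*E(-1))*(5 + 1*1) - 1*9460 = (-35*(3 - 1))*(5 + 1*1) - 1*9460 = (-35*2)*(5 + 1) - 9460 = -70*6 - 9460 = -420 - 9460 = -9880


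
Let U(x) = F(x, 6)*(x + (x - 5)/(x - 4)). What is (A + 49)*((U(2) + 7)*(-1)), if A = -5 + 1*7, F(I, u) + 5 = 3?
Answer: 0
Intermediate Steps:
F(I, u) = -2 (F(I, u) = -5 + 3 = -2)
U(x) = -2*x - 2*(-5 + x)/(-4 + x) (U(x) = -2*(x + (x - 5)/(x - 4)) = -2*(x + (-5 + x)/(-4 + x)) = -2*x - 2*(-5 + x)/(-4 + x))
A = 2 (A = -5 + 7 = 2)
(A + 49)*((U(2) + 7)*(-1)) = (2 + 49)*((2*(5 - 1*2² + 3*2)/(-4 + 2) + 7)*(-1)) = 51*((2*(5 - 1*4 + 6)/(-2) + 7)*(-1)) = 51*((2*(-½)*(5 - 4 + 6) + 7)*(-1)) = 51*((2*(-½)*7 + 7)*(-1)) = 51*((-7 + 7)*(-1)) = 51*(0*(-1)) = 51*0 = 0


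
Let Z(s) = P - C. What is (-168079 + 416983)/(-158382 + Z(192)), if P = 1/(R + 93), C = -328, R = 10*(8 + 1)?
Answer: -45549432/28923881 ≈ -1.5748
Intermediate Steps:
R = 90 (R = 10*9 = 90)
P = 1/183 (P = 1/(90 + 93) = 1/183 ≈ 0.0054645)
Z(s) = 60025/183 (Z(s) = 1/183 - 1*(-328) = 1/183 + 328 = 60025/183)
(-168079 + 416983)/(-158382 + Z(192)) = (-168079 + 416983)/(-158382 + 60025/183) = 248904/(-28923881/183) = 248904*(-183/28923881) = -45549432/28923881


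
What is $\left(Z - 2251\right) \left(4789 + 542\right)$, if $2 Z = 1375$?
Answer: $- \frac{16670037}{2} \approx -8.335 \cdot 10^{6}$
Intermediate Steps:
$Z = \frac{1375}{2}$ ($Z = \frac{1}{2} \cdot 1375 = \frac{1375}{2} \approx 687.5$)
$\left(Z - 2251\right) \left(4789 + 542\right) = \left(\frac{1375}{2} - 2251\right) \left(4789 + 542\right) = \left(- \frac{3127}{2}\right) 5331 = - \frac{16670037}{2}$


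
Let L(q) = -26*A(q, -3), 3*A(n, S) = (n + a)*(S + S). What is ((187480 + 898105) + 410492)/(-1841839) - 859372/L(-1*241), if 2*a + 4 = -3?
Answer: 781901871065/11708570523 ≈ 66.780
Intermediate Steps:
a = -7/2 (a = -2 + (½)*(-3) = -2 - 3/2 = -7/2 ≈ -3.5000)
A(n, S) = 2*S*(-7/2 + n)/3 (A(n, S) = ((n - 7/2)*(S + S))/3 = ((-7/2 + n)*(2*S))/3 = (2*S*(-7/2 + n))/3 = 2*S*(-7/2 + n)/3)
L(q) = -182 + 52*q (L(q) = -26*(-3)*(-7 + 2*q)/3 = -26*(7 - 2*q) = -182 + 52*q)
((187480 + 898105) + 410492)/(-1841839) - 859372/L(-1*241) = ((187480 + 898105) + 410492)/(-1841839) - 859372/(-182 + 52*(-1*241)) = (1085585 + 410492)*(-1/1841839) - 859372/(-182 + 52*(-241)) = 1496077*(-1/1841839) - 859372/(-182 - 12532) = -1496077/1841839 - 859372/(-12714) = -1496077/1841839 - 859372*(-1/12714) = -1496077/1841839 + 429686/6357 = 781901871065/11708570523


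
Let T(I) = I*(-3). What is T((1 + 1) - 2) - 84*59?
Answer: -4956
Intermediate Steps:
T(I) = -3*I
T((1 + 1) - 2) - 84*59 = -3*((1 + 1) - 2) - 84*59 = -3*(2 - 2) - 4956 = -3*0 - 4956 = 0 - 4956 = -4956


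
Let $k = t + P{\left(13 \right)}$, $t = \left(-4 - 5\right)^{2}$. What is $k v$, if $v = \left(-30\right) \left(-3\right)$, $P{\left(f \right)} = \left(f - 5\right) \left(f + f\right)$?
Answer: $26010$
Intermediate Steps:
$t = 81$ ($t = \left(-9\right)^{2} = 81$)
$P{\left(f \right)} = 2 f \left(-5 + f\right)$ ($P{\left(f \right)} = \left(-5 + f\right) 2 f = 2 f \left(-5 + f\right)$)
$k = 289$ ($k = 81 + 2 \cdot 13 \left(-5 + 13\right) = 81 + 2 \cdot 13 \cdot 8 = 81 + 208 = 289$)
$v = 90$
$k v = 289 \cdot 90 = 26010$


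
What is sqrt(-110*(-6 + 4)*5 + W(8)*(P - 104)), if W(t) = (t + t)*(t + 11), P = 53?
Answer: 2*I*sqrt(3601) ≈ 120.02*I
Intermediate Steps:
W(t) = 2*t*(11 + t) (W(t) = (2*t)*(11 + t) = 2*t*(11 + t))
sqrt(-110*(-6 + 4)*5 + W(8)*(P - 104)) = sqrt(-110*(-6 + 4)*5 + (2*8*(11 + 8))*(53 - 104)) = sqrt(-(-220)*5 + (2*8*19)*(-51)) = sqrt(-110*(-10) + 304*(-51)) = sqrt(1100 - 15504) = sqrt(-14404) = 2*I*sqrt(3601)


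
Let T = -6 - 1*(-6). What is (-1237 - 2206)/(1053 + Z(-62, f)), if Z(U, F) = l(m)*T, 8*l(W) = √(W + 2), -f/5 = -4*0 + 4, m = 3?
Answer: -3443/1053 ≈ -3.2697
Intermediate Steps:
f = -20 (f = -5*(-4*0 + 4) = -5*(0 + 4) = -5*4 = -20)
l(W) = √(2 + W)/8 (l(W) = √(W + 2)/8 = √(2 + W)/8)
T = 0 (T = -6 + 6 = 0)
Z(U, F) = 0 (Z(U, F) = (√(2 + 3)/8)*0 = (√5/8)*0 = 0)
(-1237 - 2206)/(1053 + Z(-62, f)) = (-1237 - 2206)/(1053 + 0) = -3443/1053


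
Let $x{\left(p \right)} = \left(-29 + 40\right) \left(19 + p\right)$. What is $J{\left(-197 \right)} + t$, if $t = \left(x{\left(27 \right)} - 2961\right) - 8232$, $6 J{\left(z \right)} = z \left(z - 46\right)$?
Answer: $- \frac{5417}{2} \approx -2708.5$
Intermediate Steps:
$J{\left(z \right)} = \frac{z \left(-46 + z\right)}{6}$ ($J{\left(z \right)} = \frac{z \left(z - 46\right)}{6} = \frac{z \left(-46 + z\right)}{6}$)
$x{\left(p \right)} = 209 + 11 p$ ($x{\left(p \right)} = 11 \left(19 + p\right) = 209 + 11 p$)
$t = -10687$ ($t = \left(\left(209 + 11 \cdot 27\right) - 2961\right) - 8232 = \left(\left(209 + 297\right) - 2961\right) - 8232 = \left(506 - 2961\right) - 8232 = -2455 - 8232 = -10687$)
$J{\left(-197 \right)} + t = \frac{1}{6} \left(-197\right) \left(-46 - 197\right) - 10687 = \frac{1}{6} \left(-197\right) \left(-243\right) - 10687 = \frac{15957}{2} - 10687 = - \frac{5417}{2}$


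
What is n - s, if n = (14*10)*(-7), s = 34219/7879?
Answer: -7755639/7879 ≈ -984.34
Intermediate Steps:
s = 34219/7879 (s = 34219*(1/7879) = 34219/7879 ≈ 4.3431)
n = -980 (n = 140*(-7) = -980)
n - s = -980 - 1*34219/7879 = -980 - 34219/7879 = -7755639/7879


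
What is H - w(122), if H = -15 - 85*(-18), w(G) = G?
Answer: 1393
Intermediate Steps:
H = 1515 (H = -15 + 1530 = 1515)
H - w(122) = 1515 - 1*122 = 1515 - 122 = 1393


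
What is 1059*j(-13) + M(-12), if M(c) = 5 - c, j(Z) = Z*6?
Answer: -82585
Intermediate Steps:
j(Z) = 6*Z
1059*j(-13) + M(-12) = 1059*(6*(-13)) + (5 - 1*(-12)) = 1059*(-78) + (5 + 12) = -82602 + 17 = -82585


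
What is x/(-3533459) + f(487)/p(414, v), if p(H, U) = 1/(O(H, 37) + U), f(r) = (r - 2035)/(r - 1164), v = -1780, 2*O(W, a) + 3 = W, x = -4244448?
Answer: -8609317999338/2392151743 ≈ -3599.0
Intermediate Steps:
O(W, a) = -3/2 + W/2
f(r) = (-2035 + r)/(-1164 + r)
p(H, U) = 1/(-3/2 + U + H/2) (p(H, U) = 1/((-3/2 + H/2) + U) = 1/(-3/2 + U + H/2))
x/(-3533459) + f(487)/p(414, v) = -4244448/(-3533459) + ((-2035 + 487)/(-1164 + 487))/((2/(-3 + 414 + 2*(-1780)))) = -4244448*(-1/3533459) + (-1548/(-677))/((2/(-3 + 414 - 3560))) = 4244448/3533459 + (-1/677*(-1548))/((2/(-3149))) = 4244448/3533459 + 1548/(677*((2*(-1/3149)))) = 4244448/3533459 + 1548/(677*(-2/3149)) = 4244448/3533459 + (1548/677)*(-3149/2) = 4244448/3533459 - 2437326/677 = -8609317999338/2392151743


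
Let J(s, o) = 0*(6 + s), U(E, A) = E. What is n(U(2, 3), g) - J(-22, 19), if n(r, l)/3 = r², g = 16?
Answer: 12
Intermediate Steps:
J(s, o) = 0
n(r, l) = 3*r²
n(U(2, 3), g) - J(-22, 19) = 3*2² - 1*0 = 3*4 + 0 = 12 + 0 = 12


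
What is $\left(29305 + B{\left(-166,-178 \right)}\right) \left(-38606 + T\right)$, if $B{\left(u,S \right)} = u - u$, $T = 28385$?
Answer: $-299526405$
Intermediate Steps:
$B{\left(u,S \right)} = 0$
$\left(29305 + B{\left(-166,-178 \right)}\right) \left(-38606 + T\right) = \left(29305 + 0\right) \left(-38606 + 28385\right) = 29305 \left(-10221\right) = -299526405$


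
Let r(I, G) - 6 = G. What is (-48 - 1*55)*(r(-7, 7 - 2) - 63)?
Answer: 5356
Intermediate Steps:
r(I, G) = 6 + G
(-48 - 1*55)*(r(-7, 7 - 2) - 63) = (-48 - 1*55)*((6 + (7 - 2)) - 63) = (-48 - 55)*((6 + 5) - 63) = -103*(11 - 63) = -103*(-52) = 5356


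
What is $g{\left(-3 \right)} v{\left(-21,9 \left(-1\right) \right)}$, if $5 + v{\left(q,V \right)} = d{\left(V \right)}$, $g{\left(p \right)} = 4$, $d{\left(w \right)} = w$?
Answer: $-56$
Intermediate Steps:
$v{\left(q,V \right)} = -5 + V$
$g{\left(-3 \right)} v{\left(-21,9 \left(-1\right) \right)} = 4 \left(-5 + 9 \left(-1\right)\right) = 4 \left(-5 - 9\right) = 4 \left(-14\right) = -56$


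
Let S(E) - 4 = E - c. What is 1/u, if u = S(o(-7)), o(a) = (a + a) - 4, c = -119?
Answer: 1/105 ≈ 0.0095238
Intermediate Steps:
o(a) = -4 + 2*a (o(a) = 2*a - 4 = -4 + 2*a)
S(E) = 123 + E (S(E) = 4 + (E - 1*(-119)) = 4 + (E + 119) = 4 + (119 + E) = 123 + E)
u = 105 (u = 123 + (-4 + 2*(-7)) = 123 + (-4 - 14) = 123 - 18 = 105)
1/u = 1/105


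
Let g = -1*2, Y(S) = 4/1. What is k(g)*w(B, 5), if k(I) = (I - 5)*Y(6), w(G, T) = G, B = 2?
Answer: -56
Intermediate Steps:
Y(S) = 4 (Y(S) = 4*1 = 4)
g = -2
k(I) = -20 + 4*I (k(I) = (I - 5)*4 = (-5 + I)*4 = -20 + 4*I)
k(g)*w(B, 5) = (-20 + 4*(-2))*2 = (-20 - 8)*2 = -28*2 = -56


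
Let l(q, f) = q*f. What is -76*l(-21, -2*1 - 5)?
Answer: -11172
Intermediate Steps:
l(q, f) = f*q
-76*l(-21, -2*1 - 5) = -76*(-2*1 - 5)*(-21) = -76*(-2 - 5)*(-21) = -(-532)*(-21) = -76*147 = -11172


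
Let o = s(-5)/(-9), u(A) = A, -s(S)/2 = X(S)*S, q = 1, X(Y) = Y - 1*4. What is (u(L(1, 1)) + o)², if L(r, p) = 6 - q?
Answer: 225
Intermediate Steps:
X(Y) = -4 + Y (X(Y) = Y - 4 = -4 + Y)
L(r, p) = 5 (L(r, p) = 6 - 1*1 = 6 - 1 = 5)
s(S) = -2*S*(-4 + S) (s(S) = -2*(-4 + S)*S = -2*S*(-4 + S))
o = 10 (o = (2*(-5)*(4 - 1*(-5)))/(-9) = (2*(-5)*(4 + 5))*(-⅑) = (2*(-5)*9)*(-⅑) = -90*(-⅑) = 10)
(u(L(1, 1)) + o)² = (5 + 10)² = 15² = 225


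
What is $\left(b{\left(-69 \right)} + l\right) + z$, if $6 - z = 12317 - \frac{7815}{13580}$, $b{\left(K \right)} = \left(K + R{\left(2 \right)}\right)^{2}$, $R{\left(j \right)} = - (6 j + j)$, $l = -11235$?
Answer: $- \frac{45238849}{2716} \approx -16656.0$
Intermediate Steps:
$R{\left(j \right)} = - 7 j$
$b{\left(K \right)} = \left(-14 + K\right)^{2}$ ($b{\left(K \right)} = \left(K - 14\right)^{2} = \left(-14 + K\right)^{2}$)
$z = - \frac{33435113}{2716}$ ($z = 6 - \left(12317 - \frac{7815}{13580}\right) = 6 - \left(12317 - 7815 \cdot \frac{1}{13580}\right) = 6 - \left(12317 - \frac{1563}{2716}\right) = 6 - \frac{33451409}{2716} = - \frac{33435113}{2716} \approx -12310.0$)
$\left(b{\left(-69 \right)} + l\right) + z = \left(\left(-14 - 69\right)^{2} - 11235\right) - \frac{33435113}{2716} = \left(\left(-83\right)^{2} - 11235\right) - \frac{33435113}{2716} = \left(6889 - 11235\right) - \frac{33435113}{2716} = -4346 - \frac{33435113}{2716} = - \frac{45238849}{2716}$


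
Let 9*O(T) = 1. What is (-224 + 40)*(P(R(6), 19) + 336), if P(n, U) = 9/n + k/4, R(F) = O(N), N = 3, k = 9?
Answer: -77142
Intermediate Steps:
O(T) = ⅑ (O(T) = (⅑)*1 = ⅑)
R(F) = ⅑
P(n, U) = 9/4 + 9/n (P(n, U) = 9/n + 9/4 = 9/4 + 9/n)
(-224 + 40)*(P(R(6), 19) + 336) = (-224 + 40)*((9/4 + 9/(⅑)) + 336) = -184*((9/4 + 9*9) + 336) = -184*((9/4 + 81) + 336) = -184*(333/4 + 336) = -184*1677/4 = -77142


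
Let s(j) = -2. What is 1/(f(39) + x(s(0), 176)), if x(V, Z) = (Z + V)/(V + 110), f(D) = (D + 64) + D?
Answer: 18/2585 ≈ 0.0069633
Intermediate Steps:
f(D) = 64 + 2*D (f(D) = (64 + D) + D = 64 + 2*D)
x(V, Z) = (V + Z)/(110 + V)
1/(f(39) + x(s(0), 176)) = 1/((64 + 2*39) + (-2 + 176)/(110 - 2)) = 1/((64 + 78) + 174/108) = 1/(142 + (1/108)*174) = 1/(142 + 29/18) = 1/(2585/18) = 18/2585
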